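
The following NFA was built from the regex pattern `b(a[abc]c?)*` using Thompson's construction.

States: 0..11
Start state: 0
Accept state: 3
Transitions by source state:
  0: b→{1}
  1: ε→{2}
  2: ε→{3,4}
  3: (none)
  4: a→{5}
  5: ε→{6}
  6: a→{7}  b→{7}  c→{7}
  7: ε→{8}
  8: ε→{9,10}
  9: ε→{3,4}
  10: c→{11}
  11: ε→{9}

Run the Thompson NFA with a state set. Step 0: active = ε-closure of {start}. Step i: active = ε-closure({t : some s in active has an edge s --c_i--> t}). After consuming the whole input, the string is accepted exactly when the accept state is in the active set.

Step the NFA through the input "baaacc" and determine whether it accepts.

Answer: ACCEPT

Derivation:
S₀ = ε-closure({0}) = {0}
'b' @ 1: {1,2,3,4}  ✓accept
'a' @ 2: {5,6}
'a' @ 3: {3,4,7,8,9,10}  ✓accept
'a' @ 4: {5,6}
'c' @ 5: {3,4,7,8,9,10}  ✓accept
'c' @ 6: {3,4,9,11}  ✓accept
end set {3,4,9,11} — state 3 in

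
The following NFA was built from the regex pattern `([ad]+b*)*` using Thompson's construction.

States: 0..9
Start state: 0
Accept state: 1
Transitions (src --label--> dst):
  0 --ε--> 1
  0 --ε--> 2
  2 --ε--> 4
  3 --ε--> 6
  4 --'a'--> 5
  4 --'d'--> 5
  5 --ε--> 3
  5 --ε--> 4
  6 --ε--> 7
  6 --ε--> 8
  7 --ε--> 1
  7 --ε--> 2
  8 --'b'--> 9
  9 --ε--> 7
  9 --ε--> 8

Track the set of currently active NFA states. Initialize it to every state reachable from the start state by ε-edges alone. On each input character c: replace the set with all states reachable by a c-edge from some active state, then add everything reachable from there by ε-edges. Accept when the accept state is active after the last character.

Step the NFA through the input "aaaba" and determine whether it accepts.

Answer: ACCEPT

Trace:
initial (ε-close {0}): {0,1,2,4}
'a' @ 1: {1,2,3,4,5,6,7,8}  [accepting]
'a' @ 2: {1,2,3,4,5,6,7,8}  [accepting]
'a' @ 3: {1,2,3,4,5,6,7,8}  [accepting]
'b' @ 4: {1,2,4,7,8,9}  [accepting]
'a' @ 5: {1,2,3,4,5,6,7,8}  [accepting]
after full input: {1,2,3,4,5,6,7,8}  (accept=1 in)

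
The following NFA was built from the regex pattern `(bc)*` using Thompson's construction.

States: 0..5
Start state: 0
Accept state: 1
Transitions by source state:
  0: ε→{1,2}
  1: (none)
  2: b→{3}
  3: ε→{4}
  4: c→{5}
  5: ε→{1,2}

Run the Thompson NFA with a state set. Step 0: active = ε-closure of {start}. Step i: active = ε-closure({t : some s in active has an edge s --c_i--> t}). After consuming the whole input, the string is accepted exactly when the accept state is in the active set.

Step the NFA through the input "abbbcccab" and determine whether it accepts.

initial (ε-close {0}): {0,1,2}
'a' @ 1: {}  — dead — no transitions
rest 'bbbcccab' ignored (set empty)
after full input: {}  (accept=1 not in)

Answer: REJECT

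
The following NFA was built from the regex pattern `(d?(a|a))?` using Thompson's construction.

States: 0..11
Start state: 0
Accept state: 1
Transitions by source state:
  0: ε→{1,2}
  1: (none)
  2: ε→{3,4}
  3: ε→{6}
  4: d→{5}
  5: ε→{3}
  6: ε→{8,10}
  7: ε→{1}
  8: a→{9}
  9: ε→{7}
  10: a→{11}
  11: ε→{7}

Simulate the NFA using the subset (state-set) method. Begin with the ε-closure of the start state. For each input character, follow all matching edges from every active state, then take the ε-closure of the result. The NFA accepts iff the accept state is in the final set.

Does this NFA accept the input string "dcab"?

Answer: REJECT

Trace:
initial (ε-close {0}): {0,1,2,3,4,6,8,10}
'd' @ 1: {3,5,6,8,10}
'c' @ 2: {}  — dead — no transitions
rest 'ab' ignored (set empty)
final: {}; accept 1 not in set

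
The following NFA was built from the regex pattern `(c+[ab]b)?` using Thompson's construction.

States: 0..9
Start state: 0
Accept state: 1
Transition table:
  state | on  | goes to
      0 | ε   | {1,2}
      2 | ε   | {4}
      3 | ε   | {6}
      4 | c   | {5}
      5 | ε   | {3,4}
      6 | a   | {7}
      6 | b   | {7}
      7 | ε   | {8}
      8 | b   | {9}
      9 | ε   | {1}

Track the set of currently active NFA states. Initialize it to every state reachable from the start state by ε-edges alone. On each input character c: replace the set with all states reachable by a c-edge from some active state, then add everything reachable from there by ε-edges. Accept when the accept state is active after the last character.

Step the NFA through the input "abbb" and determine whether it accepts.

Answer: REJECT

Steps:
initial (ε-close {0}): {0,1,2,4}
'a' @ 1: {}  — dead — no transitions
rest 'bbb' ignored (set empty)
end set {} — state 1 not in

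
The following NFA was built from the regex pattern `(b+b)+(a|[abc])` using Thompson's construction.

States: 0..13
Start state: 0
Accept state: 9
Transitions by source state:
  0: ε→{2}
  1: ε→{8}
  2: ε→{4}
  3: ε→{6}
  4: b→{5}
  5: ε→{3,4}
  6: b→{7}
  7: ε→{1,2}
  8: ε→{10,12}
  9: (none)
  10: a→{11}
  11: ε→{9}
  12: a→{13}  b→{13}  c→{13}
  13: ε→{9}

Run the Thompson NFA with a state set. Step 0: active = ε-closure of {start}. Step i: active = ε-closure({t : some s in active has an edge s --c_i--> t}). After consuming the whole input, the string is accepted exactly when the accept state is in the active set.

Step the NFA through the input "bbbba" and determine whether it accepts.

S₀ = ε-closure({0}) = {0,2,4}
'b' @ 1: {3,4,5,6}
'b' @ 2: {1,2,3,4,5,6,7,8,10,12}
'b' @ 3: {1,2,3,4,5,6,7,8,9,10,12,13}  (accept∈set)
'b' @ 4: {1,2,3,4,5,6,7,8,9,10,12,13}  (accept∈set)
'a' @ 5: {9,11,13}  (accept∈set)
final: {9,11,13}; accept 9 in set

Answer: ACCEPT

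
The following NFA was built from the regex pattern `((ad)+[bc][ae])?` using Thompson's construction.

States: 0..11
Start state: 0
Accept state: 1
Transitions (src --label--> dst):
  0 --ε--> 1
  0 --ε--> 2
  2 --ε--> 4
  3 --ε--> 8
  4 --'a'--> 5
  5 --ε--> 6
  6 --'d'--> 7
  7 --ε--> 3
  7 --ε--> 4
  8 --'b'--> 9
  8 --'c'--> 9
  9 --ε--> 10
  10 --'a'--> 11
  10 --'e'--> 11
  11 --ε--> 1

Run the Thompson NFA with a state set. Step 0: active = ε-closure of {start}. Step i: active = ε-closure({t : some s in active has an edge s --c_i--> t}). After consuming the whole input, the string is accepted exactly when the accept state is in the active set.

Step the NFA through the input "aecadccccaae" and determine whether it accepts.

Answer: REJECT

Trace:
S₀ = ε-closure({0}) = {0,1,2,4}
'a' @ 1: {5,6}
'e' @ 2: {}  — dead — no transitions
rest 'cadccccaae' ignored (set empty)
final: {}; accept 1 not in set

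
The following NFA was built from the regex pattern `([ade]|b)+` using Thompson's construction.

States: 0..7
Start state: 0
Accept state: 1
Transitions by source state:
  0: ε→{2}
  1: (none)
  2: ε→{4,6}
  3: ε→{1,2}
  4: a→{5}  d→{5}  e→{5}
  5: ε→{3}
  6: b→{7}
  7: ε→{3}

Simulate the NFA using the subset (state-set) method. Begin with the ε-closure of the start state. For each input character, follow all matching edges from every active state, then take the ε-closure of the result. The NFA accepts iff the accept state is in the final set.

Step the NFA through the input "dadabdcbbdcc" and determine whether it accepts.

Answer: REJECT

Derivation:
start: ε-closure({0}) = {0,2,4,6}
'd' @ 1: {1,2,3,4,5,6}  ✓accept
'a' @ 2: {1,2,3,4,5,6}  ✓accept
'd' @ 3: {1,2,3,4,5,6}  ✓accept
'a' @ 4: {1,2,3,4,5,6}  ✓accept
'b' @ 5: {1,2,3,4,6,7}  ✓accept
'd' @ 6: {1,2,3,4,5,6}  ✓accept
'c' @ 7: {}  — dead — no transitions
rest 'bbdcc' ignored (set empty)
final: {}; accept 1 not in set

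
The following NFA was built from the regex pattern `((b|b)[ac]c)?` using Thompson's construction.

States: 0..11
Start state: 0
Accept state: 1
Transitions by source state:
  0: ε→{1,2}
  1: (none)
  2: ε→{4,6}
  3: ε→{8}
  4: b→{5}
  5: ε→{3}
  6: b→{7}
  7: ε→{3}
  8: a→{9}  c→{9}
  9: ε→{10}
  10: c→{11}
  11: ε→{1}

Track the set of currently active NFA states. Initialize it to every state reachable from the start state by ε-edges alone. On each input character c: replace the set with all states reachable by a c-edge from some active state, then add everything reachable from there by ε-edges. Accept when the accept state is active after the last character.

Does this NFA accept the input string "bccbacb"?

Answer: REJECT

Derivation:
initial (ε-close {0}): {0,1,2,4,6}
'b' @ 1: {3,5,7,8}
'c' @ 2: {9,10}
'c' @ 3: {1,11}  (accept∈set)
'b' @ 4: {}  — no active states
rest 'acb' ignored (set empty)
end set {} — state 1 not in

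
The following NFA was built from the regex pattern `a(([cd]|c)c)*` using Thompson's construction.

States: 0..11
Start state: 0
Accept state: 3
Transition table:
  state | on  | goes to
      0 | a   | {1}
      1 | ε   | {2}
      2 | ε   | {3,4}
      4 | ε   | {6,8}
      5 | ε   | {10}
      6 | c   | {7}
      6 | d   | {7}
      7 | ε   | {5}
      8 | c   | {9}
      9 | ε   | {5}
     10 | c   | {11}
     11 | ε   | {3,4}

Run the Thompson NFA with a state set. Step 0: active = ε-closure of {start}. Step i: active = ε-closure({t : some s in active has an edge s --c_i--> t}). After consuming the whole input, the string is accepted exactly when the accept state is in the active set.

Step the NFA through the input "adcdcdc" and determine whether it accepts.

start: ε-closure({0}) = {0}
'a' @ 1: {1,2,3,4,6,8}  ✓accept
'd' @ 2: {5,7,10}
'c' @ 3: {3,4,6,8,11}  ✓accept
'd' @ 4: {5,7,10}
'c' @ 5: {3,4,6,8,11}  ✓accept
'd' @ 6: {5,7,10}
'c' @ 7: {3,4,6,8,11}  ✓accept
final: {3,4,6,8,11}; accept 3 in set

Answer: ACCEPT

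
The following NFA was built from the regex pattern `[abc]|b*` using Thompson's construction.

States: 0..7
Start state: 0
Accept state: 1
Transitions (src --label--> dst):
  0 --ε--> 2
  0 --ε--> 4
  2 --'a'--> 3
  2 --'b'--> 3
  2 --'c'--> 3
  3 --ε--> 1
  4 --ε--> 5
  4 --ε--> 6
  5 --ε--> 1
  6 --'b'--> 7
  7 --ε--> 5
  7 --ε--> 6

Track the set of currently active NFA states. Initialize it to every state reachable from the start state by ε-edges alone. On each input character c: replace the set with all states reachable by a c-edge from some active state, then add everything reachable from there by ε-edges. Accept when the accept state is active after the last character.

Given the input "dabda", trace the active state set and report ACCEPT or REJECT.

Answer: REJECT

Steps:
S₀ = ε-closure({0}) = {0,1,2,4,5,6}
'd' @ 1: {}  — no active states
rest 'abda' ignored (set empty)
final: {}; accept 1 not in set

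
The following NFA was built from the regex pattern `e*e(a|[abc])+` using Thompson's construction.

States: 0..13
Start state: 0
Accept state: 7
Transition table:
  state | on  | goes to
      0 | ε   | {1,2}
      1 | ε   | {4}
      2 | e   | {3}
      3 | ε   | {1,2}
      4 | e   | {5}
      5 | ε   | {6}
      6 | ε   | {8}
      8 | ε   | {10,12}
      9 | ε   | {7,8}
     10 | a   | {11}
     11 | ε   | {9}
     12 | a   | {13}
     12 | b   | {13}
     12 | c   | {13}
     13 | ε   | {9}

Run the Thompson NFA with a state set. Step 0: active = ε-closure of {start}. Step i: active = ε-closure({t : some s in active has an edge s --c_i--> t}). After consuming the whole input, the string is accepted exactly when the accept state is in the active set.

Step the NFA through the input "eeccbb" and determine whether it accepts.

Answer: ACCEPT

Steps:
initial (ε-close {0}): {0,1,2,4}
'e' @ 1: {1,2,3,4,5,6,8,10,12}
'e' @ 2: {1,2,3,4,5,6,8,10,12}
'c' @ 3: {7,8,9,10,12,13}  [accepting]
'c' @ 4: {7,8,9,10,12,13}  [accepting]
'b' @ 5: {7,8,9,10,12,13}  [accepting]
'b' @ 6: {7,8,9,10,12,13}  [accepting]
after full input: {7,8,9,10,12,13}  (accept=7 in)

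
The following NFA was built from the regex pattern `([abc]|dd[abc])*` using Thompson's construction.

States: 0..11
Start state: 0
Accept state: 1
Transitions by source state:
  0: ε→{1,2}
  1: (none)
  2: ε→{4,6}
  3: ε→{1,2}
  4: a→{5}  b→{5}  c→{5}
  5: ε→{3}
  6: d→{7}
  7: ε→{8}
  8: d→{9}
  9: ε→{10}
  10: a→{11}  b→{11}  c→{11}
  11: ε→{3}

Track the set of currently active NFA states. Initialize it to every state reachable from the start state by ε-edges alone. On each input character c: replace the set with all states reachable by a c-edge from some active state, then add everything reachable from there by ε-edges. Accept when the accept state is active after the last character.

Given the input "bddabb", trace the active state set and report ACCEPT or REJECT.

Answer: ACCEPT

Derivation:
start: ε-closure({0}) = {0,1,2,4,6}
'b' @ 1: {1,2,3,4,5,6}  [accepting]
'd' @ 2: {7,8}
'd' @ 3: {9,10}
'a' @ 4: {1,2,3,4,6,11}  [accepting]
'b' @ 5: {1,2,3,4,5,6}  [accepting]
'b' @ 6: {1,2,3,4,5,6}  [accepting]
end set {1,2,3,4,5,6} — state 1 in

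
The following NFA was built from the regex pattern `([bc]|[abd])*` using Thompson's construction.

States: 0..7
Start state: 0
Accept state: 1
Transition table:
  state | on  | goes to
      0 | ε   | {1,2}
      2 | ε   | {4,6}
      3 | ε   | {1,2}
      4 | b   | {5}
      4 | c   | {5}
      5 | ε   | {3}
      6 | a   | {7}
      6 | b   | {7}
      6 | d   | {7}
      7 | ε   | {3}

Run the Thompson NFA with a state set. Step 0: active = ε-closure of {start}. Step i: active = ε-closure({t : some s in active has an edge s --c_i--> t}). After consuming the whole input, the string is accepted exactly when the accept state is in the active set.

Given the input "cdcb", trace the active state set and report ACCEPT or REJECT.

initial (ε-close {0}): {0,1,2,4,6}
'c' @ 1: {1,2,3,4,5,6}  ✓accept
'd' @ 2: {1,2,3,4,6,7}  ✓accept
'c' @ 3: {1,2,3,4,5,6}  ✓accept
'b' @ 4: {1,2,3,4,5,6,7}  ✓accept
final: {1,2,3,4,5,6,7}; accept 1 in set

Answer: ACCEPT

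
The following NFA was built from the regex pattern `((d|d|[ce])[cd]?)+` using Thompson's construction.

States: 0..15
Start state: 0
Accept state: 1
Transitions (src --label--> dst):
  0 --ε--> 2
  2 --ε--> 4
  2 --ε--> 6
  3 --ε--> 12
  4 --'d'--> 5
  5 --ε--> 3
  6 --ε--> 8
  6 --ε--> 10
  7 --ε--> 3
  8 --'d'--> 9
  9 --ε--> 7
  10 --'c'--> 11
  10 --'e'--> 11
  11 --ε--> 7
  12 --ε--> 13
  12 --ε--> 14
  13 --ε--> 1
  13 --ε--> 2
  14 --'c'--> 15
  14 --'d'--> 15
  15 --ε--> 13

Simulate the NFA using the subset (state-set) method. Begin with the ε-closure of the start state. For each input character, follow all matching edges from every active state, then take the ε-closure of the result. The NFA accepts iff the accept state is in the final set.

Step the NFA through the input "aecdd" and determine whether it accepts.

S₀ = ε-closure({0}) = {0,2,4,6,8,10}
'a' @ 1: {}  — no active states
rest 'ecdd' ignored (set empty)
final: {}; accept 1 not in set

Answer: REJECT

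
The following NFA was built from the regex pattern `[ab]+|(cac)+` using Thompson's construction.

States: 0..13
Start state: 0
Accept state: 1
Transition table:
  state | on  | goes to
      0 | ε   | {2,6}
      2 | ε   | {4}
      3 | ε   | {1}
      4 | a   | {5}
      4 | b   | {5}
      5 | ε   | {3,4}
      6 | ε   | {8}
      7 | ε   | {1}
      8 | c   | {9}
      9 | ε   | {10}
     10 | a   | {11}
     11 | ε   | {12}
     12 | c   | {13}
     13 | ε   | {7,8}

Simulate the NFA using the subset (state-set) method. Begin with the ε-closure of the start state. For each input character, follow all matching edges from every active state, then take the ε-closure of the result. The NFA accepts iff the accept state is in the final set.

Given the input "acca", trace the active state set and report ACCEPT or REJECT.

S₀ = ε-closure({0}) = {0,2,4,6,8}
'a' @ 1: {1,3,4,5}  ✓accept
'c' @ 2: {}  — dead — no transitions
rest 'ca' ignored (set empty)
after full input: {}  (accept=1 not in)

Answer: REJECT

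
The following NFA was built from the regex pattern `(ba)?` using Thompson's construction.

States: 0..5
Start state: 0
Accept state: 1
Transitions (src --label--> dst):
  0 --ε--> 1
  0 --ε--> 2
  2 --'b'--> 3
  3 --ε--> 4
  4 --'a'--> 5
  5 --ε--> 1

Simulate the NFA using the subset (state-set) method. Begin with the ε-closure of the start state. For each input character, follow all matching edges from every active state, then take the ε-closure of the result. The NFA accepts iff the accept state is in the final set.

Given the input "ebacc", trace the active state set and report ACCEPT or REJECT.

Answer: REJECT

Derivation:
start: ε-closure({0}) = {0,1,2}
'e' @ 1: {}  — dead — no transitions
rest 'bacc' ignored (set empty)
after full input: {}  (accept=1 not in)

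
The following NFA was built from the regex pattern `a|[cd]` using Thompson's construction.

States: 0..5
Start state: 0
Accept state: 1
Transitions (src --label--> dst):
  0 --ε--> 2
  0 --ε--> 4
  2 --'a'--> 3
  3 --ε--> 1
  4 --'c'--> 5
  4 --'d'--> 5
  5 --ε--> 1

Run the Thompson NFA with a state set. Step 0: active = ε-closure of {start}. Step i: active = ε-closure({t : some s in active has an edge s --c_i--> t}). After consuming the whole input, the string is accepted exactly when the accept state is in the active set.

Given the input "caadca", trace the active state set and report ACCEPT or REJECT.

start: ε-closure({0}) = {0,2,4}
'c' @ 1: {1,5}  [accepting]
'a' @ 2: {}  — state set empty
rest 'adca' ignored (set empty)
after full input: {}  (accept=1 not in)

Answer: REJECT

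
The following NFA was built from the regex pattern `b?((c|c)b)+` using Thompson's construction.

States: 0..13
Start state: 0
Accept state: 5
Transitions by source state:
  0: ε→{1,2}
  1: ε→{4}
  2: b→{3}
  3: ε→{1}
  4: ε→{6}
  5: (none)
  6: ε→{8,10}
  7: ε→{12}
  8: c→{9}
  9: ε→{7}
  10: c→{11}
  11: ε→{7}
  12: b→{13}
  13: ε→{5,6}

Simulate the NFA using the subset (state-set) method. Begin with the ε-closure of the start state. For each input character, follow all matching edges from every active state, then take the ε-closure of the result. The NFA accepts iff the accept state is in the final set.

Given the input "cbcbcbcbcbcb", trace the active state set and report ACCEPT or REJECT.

initial (ε-close {0}): {0,1,2,4,6,8,10}
'c' @ 1: {7,9,11,12}
'b' @ 2: {5,6,8,10,13}  [accepting]
'c' @ 3: {7,9,11,12}
'b' @ 4: {5,6,8,10,13}  [accepting]
'c' @ 5: {7,9,11,12}
'b' @ 6: {5,6,8,10,13}  [accepting]
'c' @ 7: {7,9,11,12}
'b' @ 8: {5,6,8,10,13}  [accepting]
'c' @ 9: {7,9,11,12}
'b' @ 10: {5,6,8,10,13}  [accepting]
'c' @ 11: {7,9,11,12}
'b' @ 12: {5,6,8,10,13}  [accepting]
final: {5,6,8,10,13}; accept 5 in set

Answer: ACCEPT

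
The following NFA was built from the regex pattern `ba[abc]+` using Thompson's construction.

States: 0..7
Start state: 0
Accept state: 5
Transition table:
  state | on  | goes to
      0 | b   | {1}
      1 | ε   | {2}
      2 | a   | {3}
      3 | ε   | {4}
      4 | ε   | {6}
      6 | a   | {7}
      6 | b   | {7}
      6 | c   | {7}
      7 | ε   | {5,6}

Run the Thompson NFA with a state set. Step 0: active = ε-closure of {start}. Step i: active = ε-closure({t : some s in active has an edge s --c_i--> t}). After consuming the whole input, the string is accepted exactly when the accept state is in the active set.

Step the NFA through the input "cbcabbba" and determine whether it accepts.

initial (ε-close {0}): {0}
'c' @ 1: {}  — no active states
rest 'bcabbba' ignored (set empty)
after full input: {}  (accept=5 not in)

Answer: REJECT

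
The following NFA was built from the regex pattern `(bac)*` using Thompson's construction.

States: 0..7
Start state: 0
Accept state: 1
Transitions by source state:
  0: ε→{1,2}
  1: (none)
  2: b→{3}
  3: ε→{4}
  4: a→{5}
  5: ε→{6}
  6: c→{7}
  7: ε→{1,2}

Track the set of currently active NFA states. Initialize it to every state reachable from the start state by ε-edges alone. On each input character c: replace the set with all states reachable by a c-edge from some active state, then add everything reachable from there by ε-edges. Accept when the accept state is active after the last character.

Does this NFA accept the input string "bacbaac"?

Answer: REJECT

Derivation:
start: ε-closure({0}) = {0,1,2}
'b' @ 1: {3,4}
'a' @ 2: {5,6}
'c' @ 3: {1,2,7}  [accepting]
'b' @ 4: {3,4}
'a' @ 5: {5,6}
'a' @ 6: {}  — state set empty
rest 'c' ignored (set empty)
end set {} — state 1 not in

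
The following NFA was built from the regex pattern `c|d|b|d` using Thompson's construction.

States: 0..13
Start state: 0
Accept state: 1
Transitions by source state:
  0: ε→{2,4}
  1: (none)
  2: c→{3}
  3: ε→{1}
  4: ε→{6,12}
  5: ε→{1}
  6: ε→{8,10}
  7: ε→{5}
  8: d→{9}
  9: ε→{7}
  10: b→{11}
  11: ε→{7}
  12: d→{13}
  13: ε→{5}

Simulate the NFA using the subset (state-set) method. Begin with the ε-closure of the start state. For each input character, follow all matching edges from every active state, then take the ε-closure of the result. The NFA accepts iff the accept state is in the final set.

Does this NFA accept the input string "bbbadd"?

initial (ε-close {0}): {0,2,4,6,8,10,12}
'b' @ 1: {1,5,7,11}  ✓accept
'b' @ 2: {}  — state set empty
rest 'badd' ignored (set empty)
final: {}; accept 1 not in set

Answer: REJECT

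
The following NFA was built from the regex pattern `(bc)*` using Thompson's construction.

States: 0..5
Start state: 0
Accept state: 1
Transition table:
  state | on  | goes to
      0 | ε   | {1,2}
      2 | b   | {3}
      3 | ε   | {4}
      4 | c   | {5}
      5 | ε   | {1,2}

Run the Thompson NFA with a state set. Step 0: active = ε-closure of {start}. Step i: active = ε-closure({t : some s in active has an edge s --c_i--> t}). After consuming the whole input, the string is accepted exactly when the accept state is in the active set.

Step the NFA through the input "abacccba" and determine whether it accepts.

start: ε-closure({0}) = {0,1,2}
'a' @ 1: {}  — state set empty
rest 'bacccba' ignored (set empty)
end set {} — state 1 not in

Answer: REJECT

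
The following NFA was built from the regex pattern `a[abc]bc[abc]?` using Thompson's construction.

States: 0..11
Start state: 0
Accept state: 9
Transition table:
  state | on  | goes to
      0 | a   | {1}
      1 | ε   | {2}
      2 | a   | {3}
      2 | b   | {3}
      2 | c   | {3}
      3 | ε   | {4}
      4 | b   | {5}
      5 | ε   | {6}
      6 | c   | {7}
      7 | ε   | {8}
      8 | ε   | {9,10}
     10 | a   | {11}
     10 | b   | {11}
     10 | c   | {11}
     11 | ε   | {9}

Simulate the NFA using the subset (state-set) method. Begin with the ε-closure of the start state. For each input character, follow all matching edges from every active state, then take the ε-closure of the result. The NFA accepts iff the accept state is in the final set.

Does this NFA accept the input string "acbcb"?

Answer: ACCEPT

Steps:
S₀ = ε-closure({0}) = {0}
'a' @ 1: {1,2}
'c' @ 2: {3,4}
'b' @ 3: {5,6}
'c' @ 4: {7,8,9,10}  (accept∈set)
'b' @ 5: {9,11}  (accept∈set)
end set {9,11} — state 9 in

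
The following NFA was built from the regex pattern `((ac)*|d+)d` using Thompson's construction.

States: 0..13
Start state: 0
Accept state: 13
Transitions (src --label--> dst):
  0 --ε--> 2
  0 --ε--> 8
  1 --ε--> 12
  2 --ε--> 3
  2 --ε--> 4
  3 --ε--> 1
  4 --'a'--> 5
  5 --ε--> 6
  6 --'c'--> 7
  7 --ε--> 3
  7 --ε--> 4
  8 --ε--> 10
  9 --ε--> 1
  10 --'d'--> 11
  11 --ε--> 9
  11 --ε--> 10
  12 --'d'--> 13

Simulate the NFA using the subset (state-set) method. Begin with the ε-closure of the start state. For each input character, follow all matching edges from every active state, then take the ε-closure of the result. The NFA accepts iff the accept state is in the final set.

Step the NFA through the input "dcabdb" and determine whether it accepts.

S₀ = ε-closure({0}) = {0,1,2,3,4,8,10,12}
'd' @ 1: {1,9,10,11,12,13}  [accepting]
'c' @ 2: {}  — no active states
rest 'abdb' ignored (set empty)
final: {}; accept 13 not in set

Answer: REJECT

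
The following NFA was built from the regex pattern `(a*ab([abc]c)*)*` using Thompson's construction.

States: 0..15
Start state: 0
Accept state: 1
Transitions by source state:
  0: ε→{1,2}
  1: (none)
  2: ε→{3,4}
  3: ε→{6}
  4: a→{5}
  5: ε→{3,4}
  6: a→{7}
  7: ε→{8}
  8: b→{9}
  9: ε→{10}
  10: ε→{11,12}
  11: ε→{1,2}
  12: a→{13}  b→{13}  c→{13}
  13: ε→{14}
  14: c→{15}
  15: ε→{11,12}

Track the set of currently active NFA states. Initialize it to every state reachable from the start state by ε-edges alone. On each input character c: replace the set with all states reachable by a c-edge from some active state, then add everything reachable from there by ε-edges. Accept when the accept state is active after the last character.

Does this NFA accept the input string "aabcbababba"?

Answer: REJECT

Trace:
S₀ = ε-closure({0}) = {0,1,2,3,4,6}
'a' @ 1: {3,4,5,6,7,8}
'a' @ 2: {3,4,5,6,7,8}
'b' @ 3: {1,2,3,4,6,9,10,11,12}  [accepting]
'c' @ 4: {13,14}
'b' @ 5: {}  — no active states
rest 'ababba' ignored (set empty)
after full input: {}  (accept=1 not in)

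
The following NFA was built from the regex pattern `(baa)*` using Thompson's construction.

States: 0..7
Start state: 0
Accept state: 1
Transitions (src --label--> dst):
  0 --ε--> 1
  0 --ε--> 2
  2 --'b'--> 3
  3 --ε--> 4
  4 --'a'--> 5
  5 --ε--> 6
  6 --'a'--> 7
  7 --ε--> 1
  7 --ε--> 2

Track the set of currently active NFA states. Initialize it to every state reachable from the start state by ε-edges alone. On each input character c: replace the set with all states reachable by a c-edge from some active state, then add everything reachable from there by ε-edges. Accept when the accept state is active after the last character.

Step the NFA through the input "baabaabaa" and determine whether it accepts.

initial (ε-close {0}): {0,1,2}
'b' @ 1: {3,4}
'a' @ 2: {5,6}
'a' @ 3: {1,2,7}  ✓accept
'b' @ 4: {3,4}
'a' @ 5: {5,6}
'a' @ 6: {1,2,7}  ✓accept
'b' @ 7: {3,4}
'a' @ 8: {5,6}
'a' @ 9: {1,2,7}  ✓accept
final: {1,2,7}; accept 1 in set

Answer: ACCEPT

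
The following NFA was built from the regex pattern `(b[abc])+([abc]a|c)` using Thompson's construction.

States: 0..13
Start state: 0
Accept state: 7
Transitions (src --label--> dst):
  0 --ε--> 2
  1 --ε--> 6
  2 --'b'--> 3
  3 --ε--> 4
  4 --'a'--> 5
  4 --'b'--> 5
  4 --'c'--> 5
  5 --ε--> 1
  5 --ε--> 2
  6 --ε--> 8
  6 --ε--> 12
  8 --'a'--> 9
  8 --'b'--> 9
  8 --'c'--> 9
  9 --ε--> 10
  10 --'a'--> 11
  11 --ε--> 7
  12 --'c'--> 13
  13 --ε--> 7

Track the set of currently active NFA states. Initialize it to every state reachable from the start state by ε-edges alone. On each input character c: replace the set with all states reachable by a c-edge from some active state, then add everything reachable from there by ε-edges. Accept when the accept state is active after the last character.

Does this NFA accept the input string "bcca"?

Answer: ACCEPT

Steps:
S₀ = ε-closure({0}) = {0,2}
'b' @ 1: {3,4}
'c' @ 2: {1,2,5,6,8,12}
'c' @ 3: {7,9,10,13}  (accept∈set)
'a' @ 4: {7,11}  (accept∈set)
end set {7,11} — state 7 in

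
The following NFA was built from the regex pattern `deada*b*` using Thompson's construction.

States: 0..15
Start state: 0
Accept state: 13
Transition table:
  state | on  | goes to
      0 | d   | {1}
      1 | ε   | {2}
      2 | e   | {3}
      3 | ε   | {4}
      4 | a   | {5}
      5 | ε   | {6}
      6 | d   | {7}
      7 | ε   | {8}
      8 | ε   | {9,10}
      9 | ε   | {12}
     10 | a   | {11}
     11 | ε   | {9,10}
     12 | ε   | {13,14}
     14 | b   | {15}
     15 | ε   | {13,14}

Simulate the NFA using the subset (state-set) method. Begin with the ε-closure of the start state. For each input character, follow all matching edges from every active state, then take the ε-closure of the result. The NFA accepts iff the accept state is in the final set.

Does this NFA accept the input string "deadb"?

S₀ = ε-closure({0}) = {0}
'd' @ 1: {1,2}
'e' @ 2: {3,4}
'a' @ 3: {5,6}
'd' @ 4: {7,8,9,10,12,13,14}  [accepting]
'b' @ 5: {13,14,15}  [accepting]
end set {13,14,15} — state 13 in

Answer: ACCEPT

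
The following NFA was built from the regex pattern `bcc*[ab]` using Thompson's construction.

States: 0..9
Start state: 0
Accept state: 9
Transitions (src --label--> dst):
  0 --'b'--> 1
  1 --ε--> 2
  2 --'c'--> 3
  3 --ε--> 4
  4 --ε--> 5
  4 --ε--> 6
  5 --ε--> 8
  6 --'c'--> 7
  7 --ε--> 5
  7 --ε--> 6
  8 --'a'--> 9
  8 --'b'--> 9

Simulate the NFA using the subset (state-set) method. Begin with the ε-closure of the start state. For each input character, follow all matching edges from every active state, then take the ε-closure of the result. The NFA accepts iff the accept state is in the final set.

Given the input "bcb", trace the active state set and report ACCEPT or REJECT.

start: ε-closure({0}) = {0}
'b' @ 1: {1,2}
'c' @ 2: {3,4,5,6,8}
'b' @ 3: {9}  ✓accept
after full input: {9}  (accept=9 in)

Answer: ACCEPT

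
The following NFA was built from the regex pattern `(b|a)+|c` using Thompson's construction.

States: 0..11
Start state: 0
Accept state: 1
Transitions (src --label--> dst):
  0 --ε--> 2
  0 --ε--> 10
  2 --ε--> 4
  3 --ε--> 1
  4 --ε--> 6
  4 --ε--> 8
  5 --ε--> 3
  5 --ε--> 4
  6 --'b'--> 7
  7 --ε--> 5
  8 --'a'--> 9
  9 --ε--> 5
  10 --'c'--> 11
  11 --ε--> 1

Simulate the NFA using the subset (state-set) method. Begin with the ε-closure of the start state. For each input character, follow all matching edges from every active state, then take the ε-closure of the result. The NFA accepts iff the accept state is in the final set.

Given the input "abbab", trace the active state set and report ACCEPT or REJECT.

Answer: ACCEPT

Trace:
start: ε-closure({0}) = {0,2,4,6,8,10}
'a' @ 1: {1,3,4,5,6,8,9}  (accept∈set)
'b' @ 2: {1,3,4,5,6,7,8}  (accept∈set)
'b' @ 3: {1,3,4,5,6,7,8}  (accept∈set)
'a' @ 4: {1,3,4,5,6,8,9}  (accept∈set)
'b' @ 5: {1,3,4,5,6,7,8}  (accept∈set)
final: {1,3,4,5,6,7,8}; accept 1 in set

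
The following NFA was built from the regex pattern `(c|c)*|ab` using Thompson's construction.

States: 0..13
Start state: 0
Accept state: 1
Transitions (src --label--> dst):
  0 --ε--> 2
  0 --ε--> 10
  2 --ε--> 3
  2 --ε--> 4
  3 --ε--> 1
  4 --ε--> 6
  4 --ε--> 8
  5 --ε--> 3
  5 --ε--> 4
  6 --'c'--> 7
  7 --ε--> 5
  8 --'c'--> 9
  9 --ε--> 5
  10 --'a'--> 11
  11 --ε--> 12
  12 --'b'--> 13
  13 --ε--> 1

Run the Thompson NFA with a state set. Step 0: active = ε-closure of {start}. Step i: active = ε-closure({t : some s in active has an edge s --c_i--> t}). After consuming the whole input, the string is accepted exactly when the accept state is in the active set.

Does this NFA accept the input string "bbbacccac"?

S₀ = ε-closure({0}) = {0,1,2,3,4,6,8,10}
'b' @ 1: {}  — state set empty
rest 'bbacccac' ignored (set empty)
after full input: {}  (accept=1 not in)

Answer: REJECT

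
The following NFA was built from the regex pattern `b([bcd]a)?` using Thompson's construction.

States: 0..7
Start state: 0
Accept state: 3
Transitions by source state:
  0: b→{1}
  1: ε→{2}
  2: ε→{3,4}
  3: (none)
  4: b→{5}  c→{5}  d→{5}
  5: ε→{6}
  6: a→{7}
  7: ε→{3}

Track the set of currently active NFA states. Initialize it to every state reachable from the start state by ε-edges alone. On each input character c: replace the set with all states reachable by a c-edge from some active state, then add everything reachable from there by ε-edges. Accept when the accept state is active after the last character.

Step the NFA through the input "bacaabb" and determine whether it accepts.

Answer: REJECT

Derivation:
start: ε-closure({0}) = {0}
'b' @ 1: {1,2,3,4}  ✓accept
'a' @ 2: {}  — no active states
rest 'caabb' ignored (set empty)
end set {} — state 3 not in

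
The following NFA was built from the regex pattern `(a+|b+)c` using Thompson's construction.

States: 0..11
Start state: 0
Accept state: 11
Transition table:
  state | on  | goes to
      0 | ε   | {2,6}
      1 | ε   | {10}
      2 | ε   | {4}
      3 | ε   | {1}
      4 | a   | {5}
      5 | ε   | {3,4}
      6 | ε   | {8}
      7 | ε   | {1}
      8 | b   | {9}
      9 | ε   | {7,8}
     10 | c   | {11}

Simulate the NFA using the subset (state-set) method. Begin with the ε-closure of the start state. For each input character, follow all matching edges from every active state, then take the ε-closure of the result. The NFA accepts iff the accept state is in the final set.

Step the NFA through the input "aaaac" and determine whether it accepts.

Answer: ACCEPT

Derivation:
initial (ε-close {0}): {0,2,4,6,8}
'a' @ 1: {1,3,4,5,10}
'a' @ 2: {1,3,4,5,10}
'a' @ 3: {1,3,4,5,10}
'a' @ 4: {1,3,4,5,10}
'c' @ 5: {11}  [accepting]
end set {11} — state 11 in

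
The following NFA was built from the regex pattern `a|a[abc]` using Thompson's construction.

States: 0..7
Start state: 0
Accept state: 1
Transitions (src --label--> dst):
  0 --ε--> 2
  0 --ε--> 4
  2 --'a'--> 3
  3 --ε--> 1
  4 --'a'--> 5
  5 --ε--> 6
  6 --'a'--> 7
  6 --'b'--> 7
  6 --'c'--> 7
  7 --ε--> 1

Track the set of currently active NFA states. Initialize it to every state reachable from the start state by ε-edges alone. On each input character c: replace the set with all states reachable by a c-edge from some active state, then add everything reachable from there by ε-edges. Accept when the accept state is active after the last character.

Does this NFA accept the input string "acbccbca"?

Answer: REJECT

Trace:
initial (ε-close {0}): {0,2,4}
'a' @ 1: {1,3,5,6}  ✓accept
'c' @ 2: {1,7}  ✓accept
'b' @ 3: {}  — dead — no transitions
rest 'ccbca' ignored (set empty)
final: {}; accept 1 not in set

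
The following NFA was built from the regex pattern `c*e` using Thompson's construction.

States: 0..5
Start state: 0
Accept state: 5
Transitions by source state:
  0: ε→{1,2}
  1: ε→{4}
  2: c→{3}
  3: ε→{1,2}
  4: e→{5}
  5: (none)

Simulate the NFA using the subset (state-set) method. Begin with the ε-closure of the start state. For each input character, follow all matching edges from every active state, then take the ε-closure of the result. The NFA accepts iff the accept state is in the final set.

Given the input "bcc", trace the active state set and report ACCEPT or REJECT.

start: ε-closure({0}) = {0,1,2,4}
'b' @ 1: {}  — no active states
rest 'cc' ignored (set empty)
final: {}; accept 5 not in set

Answer: REJECT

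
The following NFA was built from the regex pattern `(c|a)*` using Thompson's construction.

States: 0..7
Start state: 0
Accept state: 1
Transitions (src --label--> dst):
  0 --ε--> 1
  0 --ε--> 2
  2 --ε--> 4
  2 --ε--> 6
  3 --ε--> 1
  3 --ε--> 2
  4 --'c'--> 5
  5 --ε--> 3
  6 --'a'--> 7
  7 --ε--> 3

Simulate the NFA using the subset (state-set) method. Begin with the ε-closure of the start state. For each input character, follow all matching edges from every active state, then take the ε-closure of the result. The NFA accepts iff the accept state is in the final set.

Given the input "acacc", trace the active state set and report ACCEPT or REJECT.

start: ε-closure({0}) = {0,1,2,4,6}
'a' @ 1: {1,2,3,4,6,7}  (accept∈set)
'c' @ 2: {1,2,3,4,5,6}  (accept∈set)
'a' @ 3: {1,2,3,4,6,7}  (accept∈set)
'c' @ 4: {1,2,3,4,5,6}  (accept∈set)
'c' @ 5: {1,2,3,4,5,6}  (accept∈set)
after full input: {1,2,3,4,5,6}  (accept=1 in)

Answer: ACCEPT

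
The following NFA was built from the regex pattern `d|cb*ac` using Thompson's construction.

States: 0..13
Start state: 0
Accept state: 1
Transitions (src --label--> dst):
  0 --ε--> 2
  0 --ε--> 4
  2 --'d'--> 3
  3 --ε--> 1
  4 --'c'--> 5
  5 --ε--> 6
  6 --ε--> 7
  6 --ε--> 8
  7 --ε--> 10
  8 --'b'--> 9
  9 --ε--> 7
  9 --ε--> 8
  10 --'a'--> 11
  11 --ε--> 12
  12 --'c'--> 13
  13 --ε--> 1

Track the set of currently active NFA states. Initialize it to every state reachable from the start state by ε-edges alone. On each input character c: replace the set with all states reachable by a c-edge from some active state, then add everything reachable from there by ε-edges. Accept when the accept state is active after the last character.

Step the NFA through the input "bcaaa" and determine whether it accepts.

initial (ε-close {0}): {0,2,4}
'b' @ 1: {}  — state set empty
rest 'caaa' ignored (set empty)
end set {} — state 1 not in

Answer: REJECT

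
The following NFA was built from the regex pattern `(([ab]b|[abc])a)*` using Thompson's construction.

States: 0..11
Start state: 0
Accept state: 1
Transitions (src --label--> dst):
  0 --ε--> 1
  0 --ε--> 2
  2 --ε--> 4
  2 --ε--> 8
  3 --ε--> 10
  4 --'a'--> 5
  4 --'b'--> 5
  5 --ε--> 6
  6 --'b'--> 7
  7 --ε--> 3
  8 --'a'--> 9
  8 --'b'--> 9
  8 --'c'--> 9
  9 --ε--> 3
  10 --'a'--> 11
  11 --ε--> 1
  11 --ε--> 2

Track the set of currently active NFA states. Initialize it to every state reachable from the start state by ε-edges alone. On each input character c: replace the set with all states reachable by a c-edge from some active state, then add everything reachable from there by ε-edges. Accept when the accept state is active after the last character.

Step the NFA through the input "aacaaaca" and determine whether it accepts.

start: ε-closure({0}) = {0,1,2,4,8}
'a' @ 1: {3,5,6,9,10}
'a' @ 2: {1,2,4,8,11}  ✓accept
'c' @ 3: {3,9,10}
'a' @ 4: {1,2,4,8,11}  ✓accept
'a' @ 5: {3,5,6,9,10}
'a' @ 6: {1,2,4,8,11}  ✓accept
'c' @ 7: {3,9,10}
'a' @ 8: {1,2,4,8,11}  ✓accept
end set {1,2,4,8,11} — state 1 in

Answer: ACCEPT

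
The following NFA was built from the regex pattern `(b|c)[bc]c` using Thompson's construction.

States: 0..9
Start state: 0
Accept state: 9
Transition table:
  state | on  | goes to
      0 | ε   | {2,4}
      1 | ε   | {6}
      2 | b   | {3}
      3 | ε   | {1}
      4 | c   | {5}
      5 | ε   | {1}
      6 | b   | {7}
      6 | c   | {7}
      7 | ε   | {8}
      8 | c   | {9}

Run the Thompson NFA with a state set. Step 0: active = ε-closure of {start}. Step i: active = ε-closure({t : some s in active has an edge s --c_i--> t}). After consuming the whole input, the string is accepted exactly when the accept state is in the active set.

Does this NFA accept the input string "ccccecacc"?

Answer: REJECT

Trace:
initial (ε-close {0}): {0,2,4}
'c' @ 1: {1,5,6}
'c' @ 2: {7,8}
'c' @ 3: {9}  ✓accept
'c' @ 4: {}  — dead — no transitions
rest 'ecacc' ignored (set empty)
final: {}; accept 9 not in set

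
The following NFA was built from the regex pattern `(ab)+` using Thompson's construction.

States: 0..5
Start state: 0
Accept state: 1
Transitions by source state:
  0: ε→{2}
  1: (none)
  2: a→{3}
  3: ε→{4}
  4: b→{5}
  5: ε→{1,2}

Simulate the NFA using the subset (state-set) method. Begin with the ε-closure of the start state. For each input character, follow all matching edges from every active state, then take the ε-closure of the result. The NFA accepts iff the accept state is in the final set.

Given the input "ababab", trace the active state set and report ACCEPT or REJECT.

start: ε-closure({0}) = {0,2}
'a' @ 1: {3,4}
'b' @ 2: {1,2,5}  ✓accept
'a' @ 3: {3,4}
'b' @ 4: {1,2,5}  ✓accept
'a' @ 5: {3,4}
'b' @ 6: {1,2,5}  ✓accept
after full input: {1,2,5}  (accept=1 in)

Answer: ACCEPT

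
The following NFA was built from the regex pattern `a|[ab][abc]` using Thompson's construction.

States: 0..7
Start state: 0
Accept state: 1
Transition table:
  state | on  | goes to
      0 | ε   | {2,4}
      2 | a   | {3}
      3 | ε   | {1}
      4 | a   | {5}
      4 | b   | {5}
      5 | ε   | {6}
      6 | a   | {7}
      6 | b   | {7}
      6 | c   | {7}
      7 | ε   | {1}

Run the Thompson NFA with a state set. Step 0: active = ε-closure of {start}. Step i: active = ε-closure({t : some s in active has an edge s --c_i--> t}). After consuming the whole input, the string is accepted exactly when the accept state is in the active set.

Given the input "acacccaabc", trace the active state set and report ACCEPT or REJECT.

Answer: REJECT

Derivation:
start: ε-closure({0}) = {0,2,4}
'a' @ 1: {1,3,5,6}  [accepting]
'c' @ 2: {1,7}  [accepting]
'a' @ 3: {}  — no active states
rest 'cccaabc' ignored (set empty)
end set {} — state 1 not in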